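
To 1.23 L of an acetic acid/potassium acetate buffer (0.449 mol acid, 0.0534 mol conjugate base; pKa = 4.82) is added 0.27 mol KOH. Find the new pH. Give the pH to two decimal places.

pH = 5.08

After neutralization: n(CH3COOH) = 0.179 mol, n(CH3COO-) = 0.323 mol.
pH = pKa + log([A⁻]/[HA]) = 4.82 + log(0.323/0.179) = 4.82 +0.256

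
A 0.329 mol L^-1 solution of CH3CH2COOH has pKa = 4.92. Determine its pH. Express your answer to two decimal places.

CH3CH2COOH ⇌ CH3CH2COO- + H+
Ka = 10^(−4.92) = 1.20 × 10^-5
Let x = [H+] at equilibrium. Ka = x²/(0.329 − x).
Since Ka ≪ C₀, x ≈ √(Ka·C₀) = 1.99 × 10^-3 M.
pH = −log[H+] = −log(1.99 × 10^-3) = 2.70

pH = 2.70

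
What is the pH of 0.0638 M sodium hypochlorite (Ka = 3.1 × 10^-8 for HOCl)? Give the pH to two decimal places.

OCl- is the conjugate base of the weak acid HOCl.
Kb = Kw/Ka = 1.0×10^-14 / 3.1 × 10^-8 = 3.23 × 10^-7
Kb = [OH-]²/(0.0638 − [OH-]) = 3.23 × 10^-7
Since Kb ≪ C₀, [OH-] ≈ √(Kb·C₀) = 1.44 × 10^-4 M.
Check: 0.23% ionized — well under 5%, approximation valid.
pOH = 3.84, so pH = 14.00 − pOH = 10.16

pH = 10.16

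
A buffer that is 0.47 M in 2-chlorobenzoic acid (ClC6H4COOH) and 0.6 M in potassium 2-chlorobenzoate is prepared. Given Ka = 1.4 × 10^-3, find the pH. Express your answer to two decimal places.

pKa = −log(1.4 × 10^-3) = 2.854
Henderson–Hasselbalch: pH = pKa + log([ClC6H4COO-]/[ClC6H4COOH]) = 2.854 + log(0.6/0.47)
pH = 2.854 + (+0.106) = 2.96

pH = 2.96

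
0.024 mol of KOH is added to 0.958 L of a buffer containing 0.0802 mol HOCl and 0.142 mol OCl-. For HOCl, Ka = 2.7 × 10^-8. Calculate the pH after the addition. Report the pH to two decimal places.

pH = 8.04

OH- converts HOCl to OCl-: HOCl → 0.0562 mol, OCl- → 0.166 mol.
pKa = −log(2.7 × 10^-8) = 7.569
Henderson–Hasselbalch with mole ratio 0.166/0.0562: pH = 7.569 + (+0.470)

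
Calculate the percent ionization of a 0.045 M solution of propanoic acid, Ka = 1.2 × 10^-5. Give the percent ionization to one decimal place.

1.6%

CH3CH2COOH ⇌ CH3CH2COO- + H+; let x = [H+] at equilibrium.
x ≈ √(Ka·C₀) = √(1.2 × 10^-5 × 0.045) = 7.35 × 10^-4 M
Fraction ionized = 7.35 × 10^-4 / 0.045 = 0.0163 → 1.6%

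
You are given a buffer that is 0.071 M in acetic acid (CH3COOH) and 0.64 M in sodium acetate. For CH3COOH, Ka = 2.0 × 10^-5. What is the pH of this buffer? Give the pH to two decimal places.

pH = 5.65

pKa = −log(2.0 × 10^-5) = 4.699
Henderson–Hasselbalch: pH = pKa + log([CH3COO-]/[CH3COOH]) = 4.699 + log(0.64/0.071)
pH = 4.699 + (+0.955) = 5.65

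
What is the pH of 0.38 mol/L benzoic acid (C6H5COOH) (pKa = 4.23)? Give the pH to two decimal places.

C6H5COOH ⇌ C6H5COO- + H+
Ka = 10^(−4.23) = 5.89 × 10^-5
From the ICE table, Ka = [H+]²/(0.38 − [H+]) = 5.89 × 10^-5.
Neglecting [H+] in the denominator: [H+] = √(5.89 × 10^-5 × 0.38) = 4.73 × 10^-3 M
pH = −log(4.73 × 10^-3) = 2.33

pH = 2.33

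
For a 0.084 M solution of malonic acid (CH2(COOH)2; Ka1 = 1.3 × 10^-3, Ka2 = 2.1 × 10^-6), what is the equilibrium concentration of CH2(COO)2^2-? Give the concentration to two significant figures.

2.1 × 10^-6 M

First ionization gives [H+] ≈ [CH2(COOH)COO-] = 9.82 × 10^-3 M.
Second step: Ka2 = [H+][CH2(COO)2^2-]/[CH2(COOH)COO-] ≈ [CH2(COO)2^2-] (since [H+] ≈ [CH2(COOH)COO-]).
So [CH2(COO)2^2-] ≈ Ka2.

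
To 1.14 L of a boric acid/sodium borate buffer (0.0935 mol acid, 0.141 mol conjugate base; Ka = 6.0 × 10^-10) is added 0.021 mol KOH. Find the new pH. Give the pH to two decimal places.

After neutralization: n(B(OH)3) = 0.0725 mol, n(B(OH)4-) = 0.162 mol.
pKa = −log(6.0 × 10^-10) = 9.222
pH = pKa + log(n_B(OH)4-/n_B(OH)3) = 9.222 + log(0.162/0.0725) = 9.222 + (+0.349)

pH = 9.57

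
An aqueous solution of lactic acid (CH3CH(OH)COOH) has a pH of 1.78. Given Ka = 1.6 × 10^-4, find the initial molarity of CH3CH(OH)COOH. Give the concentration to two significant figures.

C₀ = 1.7 M

[H+] = 10^(-1.78) = 1.66 × 10^-2 M = x
Ka = x²/(C₀ − x) ⇒ C₀ = x + x²/Ka
C₀ = 1.66 × 10^-2 + (1.66 × 10^-2)²/(1.6 × 10^-4) = 1.74 M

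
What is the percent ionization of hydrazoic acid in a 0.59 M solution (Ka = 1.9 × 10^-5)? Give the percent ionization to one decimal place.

HN3 ⇌ N3- + H+; let x = [H+] at equilibrium.
x ≈ √(Ka·C₀) = √(1.9 × 10^-5 × 0.59) = 3.35 × 10^-3 M
% ionization = x/C₀ × 100% = 3.35 × 10^-3/0.59 × 100% = 0.6%

0.6%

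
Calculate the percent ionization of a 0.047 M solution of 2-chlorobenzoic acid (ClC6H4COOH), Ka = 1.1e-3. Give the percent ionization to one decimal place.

14.2%

ClC6H4COOH ⇌ ClC6H4COO- + H+; let x = [H+] at equilibrium.
Solve x² + 0.0011x − 5.17e-05 = 0 → x = 6.66 × 10^-3 M
Fraction ionized = 6.66 × 10^-3 / 0.047 = 0.1417 → 14.2%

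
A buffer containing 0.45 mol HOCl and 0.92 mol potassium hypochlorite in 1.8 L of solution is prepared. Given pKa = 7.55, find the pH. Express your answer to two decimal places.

pH = pKa + log([A⁻]/[HA]) = 7.55 + log(0.92/0.45)
pH = 7.55 + (+0.311) = 7.86

pH = 7.86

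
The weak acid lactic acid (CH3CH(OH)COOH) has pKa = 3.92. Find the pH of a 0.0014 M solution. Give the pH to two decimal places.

pH = 3.45

CH3CH(OH)COOH ⇌ CH3CH(OH)COO- + H+
Ka = 10^(−3.92) = 1.20 × 10^-4
From the ICE table, Ka = x²/(0.0014 − x) = 1.20 × 10^-4.
Here C₀/Ka ≈ 11.7, so the small-x approximation fails. Use the quadratic:
x = [−0.00012 + √(0.00012² + 6.72e-07)]/2 = 3.54 × 10^-4 M
pH = −log[H+] = −log(3.54 × 10^-4) = 3.45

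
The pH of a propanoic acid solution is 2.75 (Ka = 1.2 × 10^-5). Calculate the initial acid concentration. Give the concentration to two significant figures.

[H+] = 10^(-2.75) = 1.78 × 10^-3 M = x
Ka = x²/(C₀ − x) ⇒ C₀ = x + x²/Ka
C₀ = 1.78 × 10^-3 + (1.78 × 10^-3)²/(1.2 × 10^-5) = 2.66 × 10^-1 M

C₀ = 2.7 × 10^-1 M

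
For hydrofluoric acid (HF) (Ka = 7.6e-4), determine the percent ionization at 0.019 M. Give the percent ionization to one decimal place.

HF ⇌ F- + H+; let x = [H+] at equilibrium.
Solve x² + 0.00076x − 1.44e-05 = 0 → x = 3.44 × 10^-3 M
Fraction ionized = 3.44 × 10^-3 / 0.019 = 0.1811 → 18.1%

18.1%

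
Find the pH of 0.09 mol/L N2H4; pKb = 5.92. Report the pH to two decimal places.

N2H4 + H2O ⇌ N2H5+ + OH-
Kb = 10^(−5.92) = 1.20 × 10^-6
Let x = [OH-] at equilibrium. Kb = x²/(0.09 − x).
Neglecting x in the denominator: x = √(1.20 × 10^-6 × 0.09) = 3.29 × 10^-4 M
Check: 0.37% ionized — well under 5%, approximation valid.
pOH = −log(3.29 × 10^-4) = 3.48; pH = 14.00 − 3.48 = 10.52

pH = 10.52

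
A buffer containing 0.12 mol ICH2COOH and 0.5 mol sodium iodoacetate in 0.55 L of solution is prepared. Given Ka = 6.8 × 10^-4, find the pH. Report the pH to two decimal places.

pH = 3.79

pKa = −log(6.8 × 10^-4) = 3.167
pH = pKa + log([A⁻]/[HA]) = 3.167 + log(0.5/0.12)
pH = 3.167 + (+0.620) = 3.79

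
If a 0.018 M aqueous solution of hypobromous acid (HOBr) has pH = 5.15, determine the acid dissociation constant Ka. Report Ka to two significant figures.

Ka = 2.8 × 10^-9

[H+] = 10^(-5.15) = 7.08 × 10^-6 M
At equilibrium [HA] = 0.018 − 7.08 × 10^-6 = 1.80 × 10^-2 M
Ka = [H+][A-]/[HA] = (7.08 × 10^-6)² / 1.80 × 10^-2 = 2.8 × 10^-9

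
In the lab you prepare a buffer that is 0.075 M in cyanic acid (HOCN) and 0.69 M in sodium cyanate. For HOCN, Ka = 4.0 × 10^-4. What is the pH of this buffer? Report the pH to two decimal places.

pKa = −log(4.0 × 10^-4) = 3.398
Henderson–Hasselbalch: pH = pKa + log([OCN-]/[HOCN]) = 3.398 + log(0.69/0.075)
pH = 3.398 + (+0.964) = 4.36

pH = 4.36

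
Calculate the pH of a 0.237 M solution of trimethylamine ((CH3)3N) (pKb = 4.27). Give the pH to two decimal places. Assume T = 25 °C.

pH = 11.55

(CH3)3N + H2O ⇌ (CH3)3NH+ + OH-
Kb = 10^(−4.27) = 5.37 × 10^-5
From the ICE table, Kb = [OH-]²/(0.237 − [OH-]) = 5.37 × 10^-5.
Assume [OH-] ≪ 0.237: [OH-] ≈ √(5.37 × 10^-5 × 0.237) = 3.57 × 10^-3 M
Check: 1.5% ionized — well under 5%, approximation valid.
pOH = 2.45, so pH = 14.00 − pOH = 11.55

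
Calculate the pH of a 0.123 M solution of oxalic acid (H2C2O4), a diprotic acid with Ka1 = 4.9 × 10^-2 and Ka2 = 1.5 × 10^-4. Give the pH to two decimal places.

Ka1 ≫ Ka2, so treat the first dissociation as the only significant source of H+.
Ka1 = x²/(0.123 − x) = 4.9 × 10^-2
Solving the quadratic: x = (−Ka1 + √(Ka1² + 4·Ka1·C₀))/2 = 5.69 × 10^-2 M
pH = −log(5.69 × 10^-2) = 1.24

pH = 1.24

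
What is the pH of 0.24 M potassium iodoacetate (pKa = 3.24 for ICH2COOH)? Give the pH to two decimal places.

ICH2COO- is the conjugate base of the weak acid ICH2COOH.
Ka = 10^(−3.24) = 5.75 × 10^-4
Kb = Kw/Ka = 1.0×10^-14 / 5.75 × 10^-4 = 1.74 × 10^-11
Kb = [OH-]²/(0.24 − [OH-]) = 1.74 × 10^-11
Assume [OH-] ≪ 0.24: [OH-] ≈ √(1.74 × 10^-11 × 0.24) = 2.04 × 10^-6 M
pOH = 5.69, so pH = 14.00 − pOH = 8.31

pH = 8.31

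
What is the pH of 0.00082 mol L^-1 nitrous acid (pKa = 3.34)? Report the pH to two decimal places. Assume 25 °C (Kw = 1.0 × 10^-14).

HNO2 ⇌ NO2- + H+
Ka = 10^(−3.34) = 4.57 × 10^-4
Ka = x²/(0.00082 − x) = 4.57 × 10^-4
x is not negligible relative to C₀; solve x² + 0.000457·x − 3.75e-07 = 0.
x = [−0.000457 + √(0.000457² + 1.5e-06)]/2 = 4.25 × 10^-4 M
pH = −log[H+] = −log(4.25 × 10^-4) = 3.37

pH = 3.37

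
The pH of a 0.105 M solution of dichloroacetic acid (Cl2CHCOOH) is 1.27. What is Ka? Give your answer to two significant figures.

Ka = 5.6 × 10^-2

[H+] = 10^(-1.27) = 5.37 × 10^-2 M
At equilibrium [HA] = 0.105 − 5.37 × 10^-2 = 5.13 × 10^-2 M
Ka = [H+][A-]/[HA] = (5.37 × 10^-2)² / 5.13 × 10^-2 = 5.6 × 10^-2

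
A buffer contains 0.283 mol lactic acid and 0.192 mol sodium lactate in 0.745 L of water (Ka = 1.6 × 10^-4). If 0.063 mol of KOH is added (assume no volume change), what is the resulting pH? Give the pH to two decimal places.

After neutralization: n(CH3CH(OH)COOH) = 0.22 mol, n(CH3CH(OH)COO-) = 0.255 mol.
pKa = −log(1.6 × 10^-4) = 3.796
pH = pKa + log([A⁻]/[HA]) = 3.796 + log(0.255/0.22) = 3.796 +0.064

pH = 3.86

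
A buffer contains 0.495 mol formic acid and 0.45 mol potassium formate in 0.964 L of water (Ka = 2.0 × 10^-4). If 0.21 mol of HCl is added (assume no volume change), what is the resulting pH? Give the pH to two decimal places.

Added H+ converts HCOO- to HCOOH: HCOOH → 0.705 mol, HCOO- → 0.24 mol.
pKa = −log(2.0 × 10^-4) = 3.699
Henderson–Hasselbalch with mole ratio 0.24/0.705: pH = 3.699 + (-0.468)

pH = 3.23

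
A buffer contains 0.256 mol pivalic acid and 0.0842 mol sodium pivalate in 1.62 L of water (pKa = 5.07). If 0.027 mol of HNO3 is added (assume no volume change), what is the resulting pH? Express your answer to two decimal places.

pH = 4.38

Added H+ converts (CH3)3CCOO- to (CH3)3CCOOH: (CH3)3CCOOH → 0.283 mol, (CH3)3CCOO- → 0.0572 mol.
Henderson–Hasselbalch with mole ratio 0.0572/0.283: pH = 5.07 + (-0.694)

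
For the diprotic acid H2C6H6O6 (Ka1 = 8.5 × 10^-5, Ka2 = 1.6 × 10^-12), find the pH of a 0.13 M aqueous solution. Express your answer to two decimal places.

pH = 2.48

Ka1 ≫ Ka2, so treat the first dissociation as the only significant source of H+.
Ka1 = x²/(0.13 − x) = 8.5 × 10^-5
x ≈ √(8.5 × 10^-5 × 0.13) = 3.32 × 10^-3 M
pH = −log(3.32 × 10^-3) = 2.48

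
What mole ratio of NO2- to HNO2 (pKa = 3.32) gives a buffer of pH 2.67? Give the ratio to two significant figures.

ratio = 0.22

pH = pKa + log(r) ⇒ log(r) = 2.67 − 3.32 = -0.65
r = [NO2-]/[HNO2] = 10^(-0.65) = 0.224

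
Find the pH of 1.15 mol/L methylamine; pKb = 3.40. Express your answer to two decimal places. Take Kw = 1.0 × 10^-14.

CH3NH2 + H2O ⇌ CH3NH3+ + OH-
Kb = 10^(−3.40) = 3.98 × 10^-4
Let x = [OH-] at equilibrium. Kb = x²/(1.15 − x).
Assume x ≪ 1.15: x ≈ √(3.98 × 10^-4 × 1.15) = 2.14 × 10^-2 M
Check: 1.9% ionized — well under 5%, approximation valid.
pOH = −log(2.14 × 10^-2) = 1.67; pH = 14.00 − 1.67 = 12.33

pH = 12.33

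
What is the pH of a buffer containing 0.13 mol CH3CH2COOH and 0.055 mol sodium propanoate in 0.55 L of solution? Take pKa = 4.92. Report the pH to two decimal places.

Using pH = pKa + log([base]/[acid]) with [base]/[acid] = 0.055/0.13:
pH = 4.92 + (-0.374) = 4.55

pH = 4.55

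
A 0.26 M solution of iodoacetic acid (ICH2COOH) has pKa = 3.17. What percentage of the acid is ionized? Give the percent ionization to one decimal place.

5.0%

ICH2COOH ⇌ ICH2COO- + H+; let x = [H+] at equilibrium.
Ka = 10^(−3.17) = 6.76 × 10^-4
Solve x² + 0.000676x − 0.000176 = 0 → x = 1.29 × 10^-2 M
% ionization = x/C₀ × 100% = 1.29 × 10^-2/0.26 × 100% = 5.0%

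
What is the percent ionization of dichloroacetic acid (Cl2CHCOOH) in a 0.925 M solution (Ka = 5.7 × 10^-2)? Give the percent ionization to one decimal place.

Cl2CHCOOH ⇌ Cl2CHCOO- + H+; let x = [H+] at equilibrium.
Ka = x²/(C₀ − x); solving the quadratic gives x = 2.03 × 10^-1 M.
% ionization = x/C₀ × 100% = 2.03 × 10^-1/0.925 × 100% = 21.9%

21.9%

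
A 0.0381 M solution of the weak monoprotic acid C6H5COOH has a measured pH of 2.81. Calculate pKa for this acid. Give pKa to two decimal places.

pKa = 4.18

[H+] = 10^(-2.81) = 1.55 × 10^-3 M
At equilibrium [HA] = 0.0381 − 1.55 × 10^-3 = 3.65 × 10^-2 M
Ka = [H+][A-]/[HA] = (1.55 × 10^-3)² / 3.65 × 10^-2 = 6.58 × 10^-5
pKa = -log(6.58 × 10^-5) = 4.18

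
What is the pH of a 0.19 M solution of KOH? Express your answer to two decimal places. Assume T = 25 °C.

pH = 13.28

KOH is a strong base; [OH-] = 0.19 M.
pOH = -log(0.19) = 0.72
pH = 14.00 - 0.72 = 13.28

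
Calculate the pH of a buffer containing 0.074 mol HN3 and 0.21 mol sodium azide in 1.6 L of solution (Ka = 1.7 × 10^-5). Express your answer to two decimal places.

pH = 5.22

pKa = −log(1.7 × 10^-5) = 4.770
Henderson–Hasselbalch: pH = pKa + log([N3-]/[HN3]) = 4.770 + log(0.21/0.074)
pH = 4.770 + (+0.453) = 5.22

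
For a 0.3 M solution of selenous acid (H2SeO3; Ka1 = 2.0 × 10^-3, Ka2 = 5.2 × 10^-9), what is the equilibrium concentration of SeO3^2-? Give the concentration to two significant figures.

First ionization gives [H+] ≈ [HSeO3-] = 2.35 × 10^-2 M.
Second step: Ka2 = [H+][SeO3^2-]/[HSeO3-] ≈ [SeO3^2-] (since [H+] ≈ [HSeO3-]).
So [SeO3^2-] ≈ Ka2.

5.2 × 10^-9 M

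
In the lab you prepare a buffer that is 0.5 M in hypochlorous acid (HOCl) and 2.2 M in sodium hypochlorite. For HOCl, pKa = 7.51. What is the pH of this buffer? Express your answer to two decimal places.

pH = 8.15

Using pH = pKa + log([base]/[acid]) with [base]/[acid] = 2.2/0.5:
pH = 7.51 + (+0.643) = 8.15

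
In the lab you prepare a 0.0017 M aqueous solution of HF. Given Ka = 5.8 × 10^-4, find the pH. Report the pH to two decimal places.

pH = 3.13

HF ⇌ F- + H+
From the ICE table, Ka = [H+]²/(0.0017 − [H+]) = 5.8 × 10^-4.
The 5% rule fails; solving [H+]² + Ka·[H+] − Ka·C₀ = 0 exactly:
[H+] = [−0.00058 + √(0.00058² + 3.94e-06)]/2 = 7.44 × 10^-4 M
pH = −log(7.44 × 10^-4) = 3.13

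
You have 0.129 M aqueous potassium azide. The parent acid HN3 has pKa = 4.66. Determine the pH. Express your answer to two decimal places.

pH = 8.89

N3- is the conjugate base of the weak acid HN3.
Ka = 10^(−4.66) = 2.19 × 10^-5
Kb = Kw/Ka = 1.0×10^-14 / 2.19 × 10^-5 = 4.57 × 10^-10
Kb = x²/(0.129 − x) = 4.57 × 10^-10
Since Kb ≪ C₀, x ≈ √(Kb·C₀) = 7.68 × 10^-6 M.
(x/C₀ = 0.006% < 5%, so the approximation holds.)
pOH = −log(7.68 × 10^-6) = 5.11; pH = 14.00 − 5.11 = 8.89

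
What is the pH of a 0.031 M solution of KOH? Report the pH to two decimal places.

KOH is a strong base; [OH-] = 0.031 M.
pOH = -log(0.031) = 1.51
pH = 14.00 - 1.51 = 12.49

pH = 12.49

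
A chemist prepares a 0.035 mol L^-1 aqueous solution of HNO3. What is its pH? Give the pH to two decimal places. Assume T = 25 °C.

pH = 1.46

HNO3 is a strong acid and dissociates completely, so [H+] = 0.035 M.
pH = -log(0.035) = 1.46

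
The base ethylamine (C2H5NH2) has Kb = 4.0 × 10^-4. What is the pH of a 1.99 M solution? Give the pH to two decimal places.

C2H5NH2 + H2O ⇌ C2H5NH3+ + OH-
Kb = [OH-]²/(1.99 − [OH-]) = 4.0 × 10^-4
Since Kb ≪ C₀, [OH-] ≈ √(Kb·C₀) = 2.82 × 10^-2 M.
Check: 1.4% ionized — well under 5%, approximation valid.
pOH = −log(2.82 × 10^-2) = 1.55; pH = 14.00 − 1.55 = 12.45

pH = 12.45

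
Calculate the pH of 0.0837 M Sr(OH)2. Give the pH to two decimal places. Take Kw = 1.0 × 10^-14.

Sr(OH)2 is a strong base (each formula unit releases 2 OH-); [OH-] = 0.167 M.
pOH = -log(0.167) = 0.78
pH = 14.00 - 0.78 = 13.22

pH = 13.22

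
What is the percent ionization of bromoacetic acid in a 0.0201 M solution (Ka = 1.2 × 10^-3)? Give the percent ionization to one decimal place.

21.6%

BrCH2COOH ⇌ BrCH2COO- + H+; let x = [H+] at equilibrium.
Solve x² + 0.0012x − 2.41e-05 = 0 → x = 4.35 × 10^-3 M
Fraction ionized = 4.35 × 10^-3 / 0.0201 = 0.2164 → 21.6%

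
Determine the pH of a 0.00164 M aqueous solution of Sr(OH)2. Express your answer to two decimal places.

pH = 11.52

Sr(OH)2 is a strong base (each formula unit releases 2 OH-); [OH-] = 0.00328 M.
pOH = -log(0.00328) = 2.48
pH = 14.00 - 2.48 = 11.52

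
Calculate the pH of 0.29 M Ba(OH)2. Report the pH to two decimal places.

Ba(OH)2 is a strong base (each formula unit releases 2 OH-); [OH-] = 0.58 M.
pOH = -log(0.58) = 0.24
pH = 14.00 - 0.24 = 13.76

pH = 13.76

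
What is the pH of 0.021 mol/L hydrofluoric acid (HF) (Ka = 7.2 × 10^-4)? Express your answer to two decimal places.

HF ⇌ F- + H+
From the ICE table, Ka = x²/(0.021 − x) = 7.2 × 10^-4.
Here C₀/Ka ≈ 29.2, so the small-x approximation fails. Use the quadratic:
x = [−0.00072 + √(0.00072² + 6.05e-05)]/2 = 3.55 × 10^-3 M
pH = −log[H+] = −log(3.55 × 10^-3) = 2.45

pH = 2.45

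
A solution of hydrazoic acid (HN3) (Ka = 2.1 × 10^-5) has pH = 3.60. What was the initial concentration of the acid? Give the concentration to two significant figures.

C₀ = 3.3 × 10^-3 M

[H+] = 10^(-3.60) = 2.51 × 10^-4 M = x
Ka = x²/(C₀ − x) ⇒ C₀ = x + x²/Ka
C₀ = 2.51 × 10^-4 + (2.51 × 10^-4)²/(2.1 × 10^-5) = 3.25 × 10^-3 M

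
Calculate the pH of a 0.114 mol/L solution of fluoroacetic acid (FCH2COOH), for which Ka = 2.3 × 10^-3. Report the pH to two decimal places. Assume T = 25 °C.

pH = 1.82

FCH2COOH ⇌ FCH2COO- + H+
Ka = [H+]²/(0.114 − [H+]) = 2.3 × 10^-3
[H+] is not negligible relative to C₀; solve [H+]² + 0.0023·[H+] − 0.000262 = 0.
[H+] = [−0.0023 + √(0.0023² + 0.00105)]/2 = 1.51 × 10^-2 M
pH = −log[H+] = −log(1.51 × 10^-2) = 1.82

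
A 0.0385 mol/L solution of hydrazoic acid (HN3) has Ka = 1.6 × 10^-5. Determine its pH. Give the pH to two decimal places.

HN3 ⇌ N3- + H+
Let x = [H+] at equilibrium. Ka = x²/(0.0385 − x).
Assume x ≪ 0.0385: x ≈ √(1.6 × 10^-5 × 0.0385) = 7.85 × 10^-4 M
(x/C₀ = 2% < 5%, so the approximation holds.)
pH = −log(7.85 × 10^-4) = 3.11

pH = 3.11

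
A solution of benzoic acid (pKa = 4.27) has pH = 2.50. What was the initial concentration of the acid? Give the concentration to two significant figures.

[H+] = 10^(-2.50) = 3.16 × 10^-3 M = x
Ka = 10^(−4.27) = 5.37 × 10^-5
Ka = x²/(C₀ − x) ⇒ C₀ = x + x²/Ka
C₀ = 3.16 × 10^-3 + (3.16 × 10^-3)²/(5.37 × 10^-5) = 1.89 × 10^-1 M

C₀ = 1.9 × 10^-1 M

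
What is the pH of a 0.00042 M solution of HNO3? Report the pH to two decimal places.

pH = 3.38

HNO3 is a strong acid and dissociates completely, so [H+] = 0.00042 M.
pH = -log(0.00042) = 3.38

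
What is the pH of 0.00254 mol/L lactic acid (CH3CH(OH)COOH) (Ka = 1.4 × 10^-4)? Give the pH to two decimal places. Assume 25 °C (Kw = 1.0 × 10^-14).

CH3CH(OH)COOH ⇌ CH3CH(OH)COO- + H+
Ka = [H+]²/(0.00254 − [H+]) = 1.4 × 10^-4
The 5% rule fails; solving [H+]² + Ka·[H+] − Ka·C₀ = 0 exactly:
[H+] = [−0.00014 + √(0.00014² + 1.42e-06)]/2 = 5.30 × 10^-4 M
pH = −log(5.30 × 10^-4) = 3.28

pH = 3.28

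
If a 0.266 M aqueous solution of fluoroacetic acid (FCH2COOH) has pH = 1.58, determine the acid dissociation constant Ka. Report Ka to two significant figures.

[H+] = 10^(-1.58) = 2.63 × 10^-2 M
At equilibrium [HA] = 0.266 − 2.63 × 10^-2 = 2.40 × 10^-1 M
Ka = [H+][A-]/[HA] = (2.63 × 10^-2)² / 2.40 × 10^-1 = 2.9 × 10^-3

Ka = 2.9 × 10^-3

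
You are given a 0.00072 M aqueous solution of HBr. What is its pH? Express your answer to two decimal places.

pH = 3.14

HBr is a strong acid and dissociates completely, so [H+] = 0.00072 M.
pH = -log(0.00072) = 3.14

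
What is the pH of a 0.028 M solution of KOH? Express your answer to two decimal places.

pH = 12.45

KOH is a strong base; [OH-] = 0.028 M.
pOH = -log(0.028) = 1.55
pH = 14.00 - 1.55 = 12.45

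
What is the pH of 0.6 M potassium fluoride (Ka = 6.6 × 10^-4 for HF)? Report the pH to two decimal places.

pH = 8.48

F- is the conjugate base of the weak acid HF.
Kb = Kw/Ka = 1.0×10^-14 / 6.6 × 10^-4 = 1.52 × 10^-11
Let x = [OH-] at equilibrium. Kb = x²/(0.6 − x).
Neglecting x in the denominator: x = √(1.52 × 10^-11 × 0.6) = 3.02 × 10^-6 M
pOH = −log(3.02 × 10^-6) = 5.52; pH = 14.00 − 5.52 = 8.48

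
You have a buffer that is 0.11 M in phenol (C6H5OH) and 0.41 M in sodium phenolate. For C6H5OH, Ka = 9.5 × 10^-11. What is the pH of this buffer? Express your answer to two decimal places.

pKa = −log(9.5 × 10^-11) = 10.022
Henderson–Hasselbalch: pH = pKa + log([C6H5O-]/[C6H5OH]) = 10.022 + log(0.41/0.11)
pH = 10.022 + (+0.571) = 10.59

pH = 10.59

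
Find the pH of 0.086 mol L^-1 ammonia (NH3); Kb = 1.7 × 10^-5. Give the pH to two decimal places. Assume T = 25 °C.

NH3 + H2O ⇌ NH4+ + OH-
From the ICE table, Kb = [OH-]²/(0.086 − [OH-]) = 1.7 × 10^-5.
Assume [OH-] ≪ 0.086: [OH-] ≈ √(1.7 × 10^-5 × 0.086) = 1.21 × 10^-3 M
([OH-]/C₀ = 1.4% < 5%, so the approximation holds.)
pOH = 2.92, so pH = 14.00 − pOH = 11.08

pH = 11.08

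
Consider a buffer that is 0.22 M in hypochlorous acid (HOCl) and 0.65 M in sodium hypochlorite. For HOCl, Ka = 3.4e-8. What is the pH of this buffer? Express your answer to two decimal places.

pKa = −log(3.4 × 10^-8) = 7.469
pH = pKa + log([A⁻]/[HA]) = 7.469 + log(0.65/0.22)
pH = 7.469 + (+0.470) = 7.94

pH = 7.94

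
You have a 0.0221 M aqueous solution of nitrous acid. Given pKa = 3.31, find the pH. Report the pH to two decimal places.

HNO2 ⇌ NO2- + H+
Ka = 10^(−3.31) = 4.90 × 10^-4
Let x = [H+] at equilibrium. Ka = x²/(0.0221 − x).
Here C₀/Ka ≈ 45.1, so the small-x approximation fails. Use the quadratic:
x = (−Ka + √(Ka² + 4·Ka·C₀))/2 = 3.05 × 10^-3 M
pH = −log(3.05 × 10^-3) = 2.52

pH = 2.52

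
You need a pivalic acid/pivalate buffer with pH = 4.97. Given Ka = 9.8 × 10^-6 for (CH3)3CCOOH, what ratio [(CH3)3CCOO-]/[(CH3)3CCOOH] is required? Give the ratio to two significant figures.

pKa = -log(9.8 × 10^-6) = 5.009
pH = pKa + log(r) ⇒ log(r) = 4.97 − 5.009 = -0.039
r = [(CH3)3CCOO-]/[(CH3)3CCOOH] = 10^(-0.039) = 0.914

ratio = 0.91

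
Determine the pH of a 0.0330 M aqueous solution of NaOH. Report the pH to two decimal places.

pH = 12.52

NaOH is a strong base; [OH-] = 0.033 M.
pOH = -log(0.033) = 1.48
pH = 14.00 - 1.48 = 12.52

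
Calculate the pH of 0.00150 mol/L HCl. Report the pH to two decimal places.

HCl is a strong acid and dissociates completely, so [H+] = 0.00150 M.
pH = -log(0.0015) = 2.82

pH = 2.82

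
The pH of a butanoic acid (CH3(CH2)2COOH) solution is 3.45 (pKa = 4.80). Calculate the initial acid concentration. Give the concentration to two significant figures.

[H+] = 10^(-3.45) = 3.55 × 10^-4 M = x
Ka = 10^(−4.80) = 1.58 × 10^-5
Ka = x²/(C₀ − x) ⇒ C₀ = x + x²/Ka
C₀ = 3.55 × 10^-4 + (3.55 × 10^-4)²/(1.58 × 10^-5) = 8.33 × 10^-3 M

C₀ = 8.3 × 10^-3 M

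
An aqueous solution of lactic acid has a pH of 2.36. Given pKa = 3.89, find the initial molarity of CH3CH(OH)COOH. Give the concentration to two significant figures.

C₀ = 1.5 × 10^-1 M

[H+] = 10^(-2.36) = 4.37 × 10^-3 M = x
Ka = 10^(−3.89) = 1.29 × 10^-4
Ka = x²/(C₀ − x) ⇒ C₀ = x + x²/Ka
C₀ = 4.37 × 10^-3 + (4.37 × 10^-3)²/(1.29 × 10^-4) = 1.52 × 10^-1 M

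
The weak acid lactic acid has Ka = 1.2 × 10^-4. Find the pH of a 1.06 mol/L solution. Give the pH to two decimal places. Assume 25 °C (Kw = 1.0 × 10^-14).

pH = 1.95

CH3CH(OH)COOH ⇌ CH3CH(OH)COO- + H+
From the ICE table, Ka = [H+]²/(1.06 − [H+]) = 1.2 × 10^-4.
Neglecting [H+] in the denominator: [H+] = √(1.2 × 10^-4 × 1.06) = 1.13 × 10^-2 M
Check: 1.1% ionized — well under 5%, approximation valid.
pH = −log(1.13 × 10^-2) = 1.95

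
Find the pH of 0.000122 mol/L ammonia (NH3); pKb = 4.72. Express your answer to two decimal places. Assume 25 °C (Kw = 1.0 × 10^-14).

pH = 9.60

NH3 + H2O ⇌ NH4+ + OH-
Kb = 10^(−4.72) = 1.91 × 10^-5
From the ICE table, Kb = x²/(0.000122 − x) = 1.91 × 10^-5.
Here C₀/Kb ≈ 6.39, so the small-x approximation fails. Use the quadratic:
x = (−Kb + √(Kb² + 4·Kb·C₀))/2 = 3.97 × 10^-5 M
pOH = −log(3.97 × 10^-5) = 4.40; pH = 14.00 − 4.40 = 9.60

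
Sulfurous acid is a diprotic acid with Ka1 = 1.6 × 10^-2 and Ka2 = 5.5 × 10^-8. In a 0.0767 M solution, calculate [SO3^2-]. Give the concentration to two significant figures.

5.5 × 10^-8 M

First ionization gives [H+] ≈ [HSO3-] = 2.79 × 10^-2 M.
Second step: Ka2 = [H+][SO3^2-]/[HSO3-] ≈ [SO3^2-] (since [H+] ≈ [HSO3-]).
So [SO3^2-] ≈ Ka2.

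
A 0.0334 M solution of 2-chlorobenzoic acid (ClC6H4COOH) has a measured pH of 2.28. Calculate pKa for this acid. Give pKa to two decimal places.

pKa = 3.01

[H+] = 10^(-2.28) = 5.25 × 10^-3 M
At equilibrium [HA] = 0.0334 − 5.25 × 10^-3 = 2.81 × 10^-2 M
Ka = [H+][A-]/[HA] = (5.25 × 10^-3)² / 2.81 × 10^-2 = 9.81 × 10^-4
pKa = -log(9.81 × 10^-4) = 3.01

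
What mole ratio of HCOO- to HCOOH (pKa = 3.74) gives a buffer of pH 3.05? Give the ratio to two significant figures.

pH = pKa + log(r) ⇒ log(r) = 3.05 − 3.74 = -0.69
r = [HCOO-]/[HCOOH] = 10^(-0.69) = 0.204

ratio = 0.20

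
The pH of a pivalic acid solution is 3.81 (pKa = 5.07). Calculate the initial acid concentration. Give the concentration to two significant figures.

C₀ = 3.0 × 10^-3 M

[H+] = 10^(-3.81) = 1.55 × 10^-4 M = x
Ka = 10^(−5.07) = 8.51 × 10^-6
Ka = x²/(C₀ − x) ⇒ C₀ = x + x²/Ka
C₀ = 1.55 × 10^-4 + (1.55 × 10^-4)²/(8.51 × 10^-6) = 2.98 × 10^-3 M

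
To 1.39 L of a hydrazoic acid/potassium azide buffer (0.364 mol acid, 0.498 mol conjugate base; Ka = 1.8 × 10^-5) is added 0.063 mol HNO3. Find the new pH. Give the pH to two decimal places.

pH = 4.75

Added H+ converts N3- to HN3: HN3 → 0.427 mol, N3- → 0.435 mol.
pKa = −log(1.8 × 10^-5) = 4.745
pH = pKa + log([A⁻]/[HA]) = 4.745 + log(0.435/0.427) = 4.745 +0.008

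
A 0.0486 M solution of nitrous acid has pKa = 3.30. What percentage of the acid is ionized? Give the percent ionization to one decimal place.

9.7%

HNO2 ⇌ NO2- + H+; let x = [H+] at equilibrium.
Ka = 10^(−3.30) = 5.01 × 10^-4
Ka = x²/(C₀ − x); solving the quadratic gives x = 4.69 × 10^-3 M.
% ionization = x/C₀ × 100% = 4.69 × 10^-3/0.0486 × 100% = 9.7%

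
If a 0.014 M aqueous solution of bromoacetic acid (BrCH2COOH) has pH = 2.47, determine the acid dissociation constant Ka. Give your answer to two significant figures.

Ka = 1.1 × 10^-3

[H+] = 10^(-2.47) = 3.39 × 10^-3 M
At equilibrium [HA] = 0.014 − 3.39 × 10^-3 = 1.06 × 10^-2 M
Ka = [H+][A-]/[HA] = (3.39 × 10^-3)² / 1.06 × 10^-2 = 1.1 × 10^-3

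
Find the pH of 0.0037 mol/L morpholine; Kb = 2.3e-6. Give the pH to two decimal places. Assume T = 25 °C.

pH = 9.96

C4H8ONH + H2O ⇌ C4H8ONH2+ + OH-
Let x = [OH-] at equilibrium. Kb = x²/(0.0037 − x).
Since Kb ≪ C₀, x ≈ √(Kb·C₀) = 9.22 × 10^-5 M.
Check: 2.5% ionized — well under 5%, approximation valid.
pOH = −log(9.22 × 10^-5) = 4.04; pH = 14.00 − 4.04 = 9.96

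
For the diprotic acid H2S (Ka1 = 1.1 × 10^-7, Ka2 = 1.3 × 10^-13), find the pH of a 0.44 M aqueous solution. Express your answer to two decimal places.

Ka1 ≫ Ka2, so treat the first dissociation as the only significant source of H+.
Ka1 = x²/(0.44 − x) = 1.1 × 10^-7
x ≈ √(1.1 × 10^-7 × 0.44) = 2.20 × 10^-4 M
pH = −log(2.20 × 10^-4) = 3.66

pH = 3.66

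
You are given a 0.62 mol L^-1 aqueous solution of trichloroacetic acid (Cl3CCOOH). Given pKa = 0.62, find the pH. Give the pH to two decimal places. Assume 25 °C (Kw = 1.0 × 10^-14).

Cl3CCOOH ⇌ Cl3CCOO- + H+
Ka = 10^(−0.62) = 2.40 × 10^-1
Ka = [H+]²/(0.62 − [H+]) = 2.40 × 10^-1
The 5% rule fails; solving [H+]² + Ka·[H+] − Ka·C₀ = 0 exactly:
[H+] = [−0.24 + √(0.24² + 0.595)]/2 = 2.84 × 10^-1 M
pH = −log[H+] = −log(2.84 × 10^-1) = 0.55

pH = 0.55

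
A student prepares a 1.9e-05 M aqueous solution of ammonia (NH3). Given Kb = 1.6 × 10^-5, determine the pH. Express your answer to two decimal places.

NH3 + H2O ⇌ NH4+ + OH-
Let x = [OH-] at equilibrium. Kb = x²/(1.9e-05 − x).
The 5% rule fails; solving x² + Kb·x − Kb·C₀ = 0 exactly:
x = (−Kb + √(Kb² + 4·Kb·C₀))/2 = 1.12 × 10^-5 M
pOH = −log(1.12 × 10^-5) = 4.95; pH = 14.00 − 4.95 = 9.05

pH = 9.05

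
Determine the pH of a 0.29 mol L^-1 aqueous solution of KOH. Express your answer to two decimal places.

pH = 13.46

KOH is a strong base; [OH-] = 0.29 M.
pOH = -log(0.29) = 0.54
pH = 14.00 - 0.54 = 13.46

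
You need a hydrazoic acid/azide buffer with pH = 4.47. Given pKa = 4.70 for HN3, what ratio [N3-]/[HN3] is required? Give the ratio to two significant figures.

ratio = 0.59

pH = pKa + log(r) ⇒ log(r) = 4.47 − 4.70 = -0.23
r = [N3-]/[HN3] = 10^(-0.23) = 0.589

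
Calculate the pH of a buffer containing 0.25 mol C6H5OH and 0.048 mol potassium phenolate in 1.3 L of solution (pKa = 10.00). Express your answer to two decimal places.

pH = pKa + log([A⁻]/[HA]) = 10.00 + log(0.048/0.25)
pH = 10.00 + (-0.717) = 9.28

pH = 9.28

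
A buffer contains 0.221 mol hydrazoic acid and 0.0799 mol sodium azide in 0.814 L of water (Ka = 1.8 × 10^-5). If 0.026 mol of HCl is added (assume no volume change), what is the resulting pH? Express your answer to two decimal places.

pH = 4.08

After neutralization: n(HN3) = 0.247 mol, n(N3-) = 0.0539 mol.
pKa = −log(1.8 × 10^-5) = 4.745
pH = pKa + log(n_N3-/n_HN3) = 4.745 + log(0.0539/0.247) = 4.745 + (-0.661)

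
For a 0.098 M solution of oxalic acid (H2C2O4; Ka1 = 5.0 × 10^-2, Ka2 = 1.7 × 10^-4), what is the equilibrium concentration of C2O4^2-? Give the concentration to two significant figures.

1.7 × 10^-4 M

First ionization gives [H+] ≈ [HC2O4-] = 4.93 × 10^-2 M.
Second step: Ka2 = [H+][C2O4^2-]/[HC2O4-] ≈ [C2O4^2-] (since [H+] ≈ [HC2O4-]).
So [C2O4^2-] ≈ Ka2.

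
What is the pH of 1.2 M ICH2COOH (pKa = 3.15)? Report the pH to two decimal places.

pH = 1.54

ICH2COOH ⇌ ICH2COO- + H+
Ka = 10^(−3.15) = 7.08 × 10^-4
Let x = [H+] at equilibrium. Ka = x²/(1.2 − x).
Neglecting x in the denominator: x = √(7.08 × 10^-4 × 1.2) = 2.91 × 10^-2 M
Check: 2.4% ionized — well under 5%, approximation valid.
pH = −log(2.91 × 10^-2) = 1.54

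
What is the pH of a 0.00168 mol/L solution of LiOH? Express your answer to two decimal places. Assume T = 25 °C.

LiOH is a strong base; [OH-] = 0.00168 M.
pOH = -log(0.00168) = 2.77
pH = 14.00 - 2.77 = 11.23

pH = 11.23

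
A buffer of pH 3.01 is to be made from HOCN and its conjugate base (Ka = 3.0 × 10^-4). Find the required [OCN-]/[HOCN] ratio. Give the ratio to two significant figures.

ratio = 0.31

pKa = -log(3.0 × 10^-4) = 3.523
pH = pKa + log(r) ⇒ log(r) = 3.01 − 3.523 = -0.513
r = [OCN-]/[HOCN] = 10^(-0.513) = 0.307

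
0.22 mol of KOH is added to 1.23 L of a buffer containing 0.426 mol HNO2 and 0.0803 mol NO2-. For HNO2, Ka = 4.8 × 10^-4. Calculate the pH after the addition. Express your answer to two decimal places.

pH = 3.48

OH- converts HNO2 to NO2-: HNO2 → 0.206 mol, NO2- → 0.3 mol.
pKa = −log(4.8 × 10^-4) = 3.319
pH = pKa + log([A⁻]/[HA]) = 3.319 + log(0.3/0.206) = 3.319 +0.163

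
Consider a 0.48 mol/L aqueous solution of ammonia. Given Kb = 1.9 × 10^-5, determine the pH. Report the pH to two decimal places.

NH3 + H2O ⇌ NH4+ + OH-
Kb = [OH-]²/(0.48 − [OH-]) = 1.9 × 10^-5
Neglecting [OH-] in the denominator: [OH-] = √(1.9 × 10^-5 × 0.48) = 3.02 × 10^-3 M
Check: 0.63% ionized — well under 5%, approximation valid.
pOH = 2.52, so pH = 14.00 − pOH = 11.48

pH = 11.48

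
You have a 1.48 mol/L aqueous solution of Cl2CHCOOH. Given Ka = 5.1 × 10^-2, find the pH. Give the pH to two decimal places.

pH = 0.60

Cl2CHCOOH ⇌ Cl2CHCOO- + H+
From the ICE table, Ka = [H+]²/(1.48 − [H+]) = 5.1 × 10^-2.
The 5% rule fails; solving [H+]² + Ka·[H+] − Ka·C₀ = 0 exactly:
[H+] = (−Ka + √(Ka² + 4·Ka·C₀))/2 = 2.50 × 10^-1 M
pH = −log[H+] = −log(2.50 × 10^-1) = 0.60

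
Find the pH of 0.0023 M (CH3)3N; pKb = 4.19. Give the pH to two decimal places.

pH = 10.55

(CH3)3N + H2O ⇌ (CH3)3NH+ + OH-
Kb = 10^(−4.19) = 6.46 × 10^-5
Kb = x²/(0.0023 − x) = 6.46 × 10^-5
The 5% rule fails; solving x² + Kb·x − Kb·C₀ = 0 exactly:
x = [−6.46e-05 + √(6.46e-05² + 5.94e-07)]/2 = 3.55 × 10^-4 M
pOH = −log(3.55 × 10^-4) = 3.45; pH = 14.00 − 3.45 = 10.55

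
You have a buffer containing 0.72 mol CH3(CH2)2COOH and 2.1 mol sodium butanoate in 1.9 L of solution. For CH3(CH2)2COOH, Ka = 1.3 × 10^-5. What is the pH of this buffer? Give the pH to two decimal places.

pH = 5.35

pKa = −log(1.3 × 10^-5) = 4.886
pH = pKa + log([A⁻]/[HA]) = 4.886 + log(2.1/0.72)
pH = 4.886 + (+0.465) = 5.35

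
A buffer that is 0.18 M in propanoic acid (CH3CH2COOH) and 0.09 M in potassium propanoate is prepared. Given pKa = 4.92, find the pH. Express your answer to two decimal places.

Using pH = pKa + log([base]/[acid]) with [base]/[acid] = 0.09/0.18:
pH = 4.92 + (-0.301) = 4.62

pH = 4.62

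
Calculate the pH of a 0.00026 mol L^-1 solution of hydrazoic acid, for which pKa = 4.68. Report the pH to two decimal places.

HN3 ⇌ N3- + H+
Ka = 10^(−4.68) = 2.09 × 10^-5
Ka = x²/(0.00026 − x) = 2.09 × 10^-5
Here C₀/Ka ≈ 12.4, so the small-x approximation fails. Use the quadratic:
x = (−Ka + √(Ka² + 4·Ka·C₀))/2 = 6.40 × 10^-5 M
pH = −log[H+] = −log(6.40 × 10^-5) = 4.19

pH = 4.19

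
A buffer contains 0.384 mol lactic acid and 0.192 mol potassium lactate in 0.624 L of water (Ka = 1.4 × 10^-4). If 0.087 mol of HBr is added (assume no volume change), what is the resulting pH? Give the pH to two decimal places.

After neutralization: n(CH3CH(OH)COOH) = 0.471 mol, n(CH3CH(OH)COO-) = 0.105 mol.
pKa = −log(1.4 × 10^-4) = 3.854
Henderson–Hasselbalch with mole ratio 0.105/0.471: pH = 3.854 + (-0.652)

pH = 3.20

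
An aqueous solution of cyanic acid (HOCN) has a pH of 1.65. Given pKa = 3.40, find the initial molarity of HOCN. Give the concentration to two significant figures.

[H+] = 10^(-1.65) = 2.24 × 10^-2 M = x
Ka = 10^(−3.40) = 3.98 × 10^-4
Ka = x²/(C₀ − x) ⇒ C₀ = x + x²/Ka
C₀ = 2.24 × 10^-2 + (2.24 × 10^-2)²/(3.98 × 10^-4) = 1.28 M

C₀ = 1.3 M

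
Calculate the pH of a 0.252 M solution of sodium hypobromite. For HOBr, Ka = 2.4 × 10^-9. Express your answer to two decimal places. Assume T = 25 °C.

pH = 11.01

OBr- is the conjugate base of the weak acid HOBr.
Kb = Kw/Ka = 1.0×10^-14 / 2.4 × 10^-9 = 4.17 × 10^-6
From the ICE table, Kb = [OH-]²/(0.252 − [OH-]) = 4.17 × 10^-6.
Neglecting [OH-] in the denominator: [OH-] = √(4.17 × 10^-6 × 0.252) = 1.03 × 10^-3 M
([OH-]/C₀ = 0.41% < 5%, so the approximation holds.)
pOH = 2.99, so pH = 14.00 − pOH = 11.01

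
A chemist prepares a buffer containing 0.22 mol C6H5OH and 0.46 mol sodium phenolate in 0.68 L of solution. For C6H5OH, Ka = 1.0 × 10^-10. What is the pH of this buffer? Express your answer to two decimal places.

pKa = −log(1.0 × 10^-10) = 10.000
Henderson–Hasselbalch: pH = pKa + log([C6H5O-]/[C6H5OH]) = 10.000 + log(0.46/0.22)
pH = 10.000 + (+0.320) = 10.32

pH = 10.32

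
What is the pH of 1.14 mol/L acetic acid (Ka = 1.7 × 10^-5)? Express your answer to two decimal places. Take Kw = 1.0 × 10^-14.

pH = 2.36

CH3COOH ⇌ CH3COO- + H+
From the ICE table, Ka = [H+]²/(1.14 − [H+]) = 1.7 × 10^-5.
Neglecting [H+] in the denominator: [H+] = √(1.7 × 10^-5 × 1.14) = 4.40 × 10^-3 M
([H+]/C₀ = 0.39% < 5%, so the approximation holds.)
pH = −log(4.40 × 10^-3) = 2.36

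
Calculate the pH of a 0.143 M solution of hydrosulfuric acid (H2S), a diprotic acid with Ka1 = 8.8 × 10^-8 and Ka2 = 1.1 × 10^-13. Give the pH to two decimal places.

pH = 3.95

Ka1 ≫ Ka2, so treat the first dissociation as the only significant source of H+.
Ka1 = x²/(0.143 − x) = 8.8 × 10^-8
x ≈ √(8.8 × 10^-8 × 0.143) = 1.12 × 10^-4 M
pH = −log(1.12 × 10^-4) = 3.95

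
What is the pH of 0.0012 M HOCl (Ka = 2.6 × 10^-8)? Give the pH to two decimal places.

HOCl ⇌ OCl- + H+
Ka = x²/(0.0012 − x) = 2.6 × 10^-8
Neglecting x in the denominator: x = √(2.6 × 10^-8 × 0.0012) = 5.59 × 10^-6 M
pH = −log[H+] = −log(5.59 × 10^-6) = 5.25

pH = 5.25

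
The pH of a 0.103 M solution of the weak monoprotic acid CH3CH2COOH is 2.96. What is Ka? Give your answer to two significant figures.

Ka = 1.2 × 10^-5

[H+] = 10^(-2.96) = 1.10 × 10^-3 M
At equilibrium [HA] = 0.103 − 1.10 × 10^-3 = 1.02 × 10^-1 M
Ka = [H+][A-]/[HA] = (1.10 × 10^-3)² / 1.02 × 10^-1 = 1.2 × 10^-5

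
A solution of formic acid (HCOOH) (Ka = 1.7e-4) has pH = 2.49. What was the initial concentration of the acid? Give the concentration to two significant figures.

[H+] = 10^(-2.49) = 3.24 × 10^-3 M = x
Ka = x²/(C₀ − x) ⇒ C₀ = x + x²/Ka
C₀ = 3.24 × 10^-3 + (3.24 × 10^-3)²/(1.7 × 10^-4) = 6.50 × 10^-2 M

C₀ = 6.5 × 10^-2 M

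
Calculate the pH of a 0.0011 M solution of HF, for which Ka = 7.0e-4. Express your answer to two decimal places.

HF ⇌ F- + H+
Ka = [H+]²/(0.0011 − [H+]) = 7.0 × 10^-4
The 5% rule fails; solving [H+]² + Ka·[H+] − Ka·C₀ = 0 exactly:
[H+] = (−Ka + √(Ka² + 4·Ka·C₀))/2 = 5.95 × 10^-4 M
pH = −log[H+] = −log(5.95 × 10^-4) = 3.23

pH = 3.23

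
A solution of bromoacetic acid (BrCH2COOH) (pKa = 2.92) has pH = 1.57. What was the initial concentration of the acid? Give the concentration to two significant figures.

C₀ = 6.3 × 10^-1 M

[H+] = 10^(-1.57) = 2.69 × 10^-2 M = x
Ka = 10^(−2.92) = 1.20 × 10^-3
Ka = x²/(C₀ − x) ⇒ C₀ = x + x²/Ka
C₀ = 2.69 × 10^-2 + (2.69 × 10^-2)²/(1.20 × 10^-3) = 6.30 × 10^-1 M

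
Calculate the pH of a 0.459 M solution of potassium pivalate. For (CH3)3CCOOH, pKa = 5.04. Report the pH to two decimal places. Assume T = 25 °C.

pH = 9.35

(CH3)3CCOO- is the conjugate base of the weak acid (CH3)3CCOOH.
Ka = 10^(−5.04) = 9.12 × 10^-6
Kb = Kw/Ka = 1.0×10^-14 / 9.12 × 10^-6 = 1.10 × 10^-9
From the ICE table, Kb = [OH-]²/(0.459 − [OH-]) = 1.10 × 10^-9.
Since Kb ≪ C₀, [OH-] ≈ √(Kb·C₀) = 2.25 × 10^-5 M.
([OH-]/C₀ = 0.0049% < 5%, so the approximation holds.)
pOH = −log(2.25 × 10^-5) = 4.65; pH = 14.00 − 4.65 = 9.35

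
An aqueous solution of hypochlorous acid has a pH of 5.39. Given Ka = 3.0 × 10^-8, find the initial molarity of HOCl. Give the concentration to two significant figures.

[H+] = 10^(-5.39) = 4.07 × 10^-6 M = x
Ka = x²/(C₀ − x) ⇒ C₀ = x + x²/Ka
C₀ = 4.07 × 10^-6 + (4.07 × 10^-6)²/(3.0 × 10^-8) = 5.56 × 10^-4 M

C₀ = 5.6 × 10^-4 M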